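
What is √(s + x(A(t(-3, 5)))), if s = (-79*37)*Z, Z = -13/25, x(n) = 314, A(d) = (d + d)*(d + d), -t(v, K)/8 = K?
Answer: √45849/5 ≈ 42.825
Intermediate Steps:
t(v, K) = -8*K
A(d) = 4*d² (A(d) = (2*d)*(2*d) = 4*d²)
Z = -13/25 (Z = -13*1/25 = -13/25 ≈ -0.52000)
s = 37999/25 (s = -79*37*(-13/25) = -2923*(-13/25) = 37999/25 ≈ 1520.0)
√(s + x(A(t(-3, 5)))) = √(37999/25 + 314) = √(45849/25) = √45849/5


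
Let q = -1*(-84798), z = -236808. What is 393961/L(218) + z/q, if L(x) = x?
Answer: 1853082263/1026998 ≈ 1804.4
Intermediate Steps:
q = 84798
393961/L(218) + z/q = 393961/218 - 236808/84798 = 393961*(1/218) - 236808*1/84798 = 393961/218 - 13156/4711 = 1853082263/1026998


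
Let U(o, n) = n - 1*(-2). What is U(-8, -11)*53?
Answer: -477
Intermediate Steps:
U(o, n) = 2 + n (U(o, n) = n + 2 = 2 + n)
U(-8, -11)*53 = (2 - 11)*53 = -9*53 = -477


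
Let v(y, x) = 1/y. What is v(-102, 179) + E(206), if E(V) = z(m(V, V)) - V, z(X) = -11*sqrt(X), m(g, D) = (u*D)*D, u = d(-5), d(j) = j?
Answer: -21013/102 - 2266*I*sqrt(5) ≈ -206.01 - 5066.9*I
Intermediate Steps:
u = -5
m(g, D) = -5*D**2 (m(g, D) = (-5*D)*D = -5*D**2)
E(V) = -V - 11*sqrt(5)*sqrt(-V**2) (E(V) = -11*sqrt(5)*sqrt(-V**2) - V = -V - 11*sqrt(5)*sqrt(-V**2))
v(-102, 179) + E(206) = 1/(-102) + (-1*206 - 11*sqrt(5)*sqrt(-1*206**2)) = -1/102 + (-206 - 11*sqrt(5)*sqrt(-1*42436)) = -1/102 + (-206 - 11*sqrt(5)*sqrt(-42436)) = -1/102 + (-206 - 11*sqrt(5)*206*I) = -1/102 + (-206 - 2266*I*sqrt(5)) = -21013/102 - 2266*I*sqrt(5)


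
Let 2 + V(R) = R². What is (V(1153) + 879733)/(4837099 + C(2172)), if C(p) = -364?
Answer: 49092/107483 ≈ 0.45674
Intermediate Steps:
V(R) = -2 + R²
(V(1153) + 879733)/(4837099 + C(2172)) = ((-2 + 1153²) + 879733)/(4837099 - 364) = ((-2 + 1329409) + 879733)/4836735 = (1329407 + 879733)*(1/4836735) = 2209140*(1/4836735) = 49092/107483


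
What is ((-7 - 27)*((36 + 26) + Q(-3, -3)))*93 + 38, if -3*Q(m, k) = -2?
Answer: -198114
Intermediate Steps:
Q(m, k) = 2/3 (Q(m, k) = -1/3*(-2) = 2/3)
((-7 - 27)*((36 + 26) + Q(-3, -3)))*93 + 38 = ((-7 - 27)*((36 + 26) + 2/3))*93 + 38 = -34*(62 + 2/3)*93 + 38 = -34*188/3*93 + 38 = -6392/3*93 + 38 = -198152 + 38 = -198114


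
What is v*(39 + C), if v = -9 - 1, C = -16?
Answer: -230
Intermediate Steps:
v = -10
v*(39 + C) = -10*(39 - 16) = -10*23 = -230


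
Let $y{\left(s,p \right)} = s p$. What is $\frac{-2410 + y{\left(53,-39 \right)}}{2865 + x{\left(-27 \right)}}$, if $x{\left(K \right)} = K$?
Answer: $- \frac{407}{258} \approx -1.5775$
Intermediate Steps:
$y{\left(s,p \right)} = p s$
$\frac{-2410 + y{\left(53,-39 \right)}}{2865 + x{\left(-27 \right)}} = \frac{-2410 - 2067}{2865 - 27} = \frac{-2410 - 2067}{2838} = \left(-4477\right) \frac{1}{2838} = - \frac{407}{258}$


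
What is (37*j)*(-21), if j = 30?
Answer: -23310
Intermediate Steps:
(37*j)*(-21) = (37*30)*(-21) = 1110*(-21) = -23310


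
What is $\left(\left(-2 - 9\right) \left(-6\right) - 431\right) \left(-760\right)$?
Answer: $277400$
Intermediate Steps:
$\left(\left(-2 - 9\right) \left(-6\right) - 431\right) \left(-760\right) = \left(\left(-11\right) \left(-6\right) - 431\right) \left(-760\right) = \left(66 - 431\right) \left(-760\right) = \left(-365\right) \left(-760\right) = 277400$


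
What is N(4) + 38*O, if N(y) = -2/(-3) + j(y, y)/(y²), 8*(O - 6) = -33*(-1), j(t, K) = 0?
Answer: 4625/12 ≈ 385.42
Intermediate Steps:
O = 81/8 (O = 6 + (-33*(-1))/8 = 6 + (⅛)*33 = 6 + 33/8 = 81/8 ≈ 10.125)
N(y) = ⅔ (N(y) = -2/(-3) + 0/(y²) = -2*(-⅓) + 0/y² = ⅔ + 0 = ⅔)
N(4) + 38*O = ⅔ + 38*(81/8) = ⅔ + 1539/4 = 4625/12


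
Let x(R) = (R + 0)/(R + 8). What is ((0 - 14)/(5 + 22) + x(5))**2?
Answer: 2209/123201 ≈ 0.017930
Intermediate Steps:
x(R) = R/(8 + R)
((0 - 14)/(5 + 22) + x(5))**2 = ((0 - 14)/(5 + 22) + 5/(8 + 5))**2 = (-14/27 + 5/13)**2 = (-47/351)**2 = 2209/123201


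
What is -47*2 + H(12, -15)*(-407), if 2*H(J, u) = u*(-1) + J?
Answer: -11177/2 ≈ -5588.5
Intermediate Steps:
H(J, u) = J/2 - u/2 (H(J, u) = (u*(-1) + J)/2 = (-u + J)/2 = (J - u)/2 = J/2 - u/2)
-47*2 + H(12, -15)*(-407) = -47*2 + ((½)*12 - ½*(-15))*(-407) = -94 + (6 + 15/2)*(-407) = -94 + (27/2)*(-407) = -94 - 10989/2 = -11177/2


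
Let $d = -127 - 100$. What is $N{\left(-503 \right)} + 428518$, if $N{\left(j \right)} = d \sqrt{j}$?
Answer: $428518 - 227 i \sqrt{503} \approx 4.2852 \cdot 10^{5} - 5091.1 i$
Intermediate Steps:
$d = -227$ ($d = -127 - 100 = -227$)
$N{\left(j \right)} = - 227 \sqrt{j}$
$N{\left(-503 \right)} + 428518 = - 227 \sqrt{-503} + 428518 = - 227 i \sqrt{503} + 428518 = 428518 - 227 i \sqrt{503}$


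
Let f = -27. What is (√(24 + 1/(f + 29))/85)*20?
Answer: 14*√2/17 ≈ 1.1646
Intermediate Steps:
(√(24 + 1/(f + 29))/85)*20 = (√(24 + 1/(-27 + 29))/85)*20 = (√(24 + 1/2)*(1/85))*20 = (√(24 + ½)*(1/85))*20 = (√(49/2)*(1/85))*20 = ((7*√2/2)*(1/85))*20 = (7*√2/170)*20 = 14*√2/17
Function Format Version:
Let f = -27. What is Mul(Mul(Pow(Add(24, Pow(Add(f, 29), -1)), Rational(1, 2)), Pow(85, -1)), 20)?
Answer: Mul(Rational(14, 17), Pow(2, Rational(1, 2))) ≈ 1.1646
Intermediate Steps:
Mul(Mul(Pow(Add(24, Pow(Add(f, 29), -1)), Rational(1, 2)), Pow(85, -1)), 20) = Mul(Mul(Pow(Add(24, Pow(Add(-27, 29), -1)), Rational(1, 2)), Pow(85, -1)), 20) = Mul(Mul(Pow(Add(24, Pow(2, -1)), Rational(1, 2)), Rational(1, 85)), 20) = Mul(Mul(Pow(Add(24, Rational(1, 2)), Rational(1, 2)), Rational(1, 85)), 20) = Mul(Mul(Pow(Rational(49, 2), Rational(1, 2)), Rational(1, 85)), 20) = Mul(Mul(Mul(Rational(7, 2), Pow(2, Rational(1, 2))), Rational(1, 85)), 20) = Mul(Mul(Rational(7, 170), Pow(2, Rational(1, 2))), 20) = Mul(Rational(14, 17), Pow(2, Rational(1, 2)))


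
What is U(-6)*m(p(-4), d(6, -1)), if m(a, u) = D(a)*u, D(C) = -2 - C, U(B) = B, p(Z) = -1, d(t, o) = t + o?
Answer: 30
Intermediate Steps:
d(t, o) = o + t
m(a, u) = u*(-2 - a) (m(a, u) = (-2 - a)*u = u*(-2 - a))
U(-6)*m(p(-4), d(6, -1)) = -(-6)*(-1 + 6)*(2 - 1) = -(-6)*5 = -6*(-5) = 30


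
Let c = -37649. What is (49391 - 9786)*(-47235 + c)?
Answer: -3361830820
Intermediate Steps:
(49391 - 9786)*(-47235 + c) = (49391 - 9786)*(-47235 - 37649) = 39605*(-84884) = -3361830820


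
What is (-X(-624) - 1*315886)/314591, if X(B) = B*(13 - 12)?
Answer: -315262/314591 ≈ -1.0021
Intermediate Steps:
X(B) = B (X(B) = B*1 = B)
(-X(-624) - 1*315886)/314591 = (-1*(-624) - 1*315886)/314591 = (624 - 315886)*(1/314591) = -315262*1/314591 = -315262/314591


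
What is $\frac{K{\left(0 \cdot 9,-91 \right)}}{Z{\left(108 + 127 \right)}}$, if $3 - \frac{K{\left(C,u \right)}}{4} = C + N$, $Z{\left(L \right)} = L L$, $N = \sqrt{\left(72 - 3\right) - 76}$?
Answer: $\frac{12}{55225} - \frac{4 i \sqrt{7}}{55225} \approx 0.00021729 - 0.00019163 i$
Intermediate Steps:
$N = i \sqrt{7}$ ($N = \sqrt{69 - 76} = \sqrt{-7} = i \sqrt{7} \approx 2.6458 i$)
$Z{\left(L \right)} = L^{2}$
$K{\left(C,u \right)} = 12 - 4 C - 4 i \sqrt{7}$ ($K{\left(C,u \right)} = 12 - 4 \left(C + i \sqrt{7}\right) = 12 - \left(4 C + 4 i \sqrt{7}\right) = 12 - 4 C - 4 i \sqrt{7}$)
$\frac{K{\left(0 \cdot 9,-91 \right)}}{Z{\left(108 + 127 \right)}} = \frac{12 - 4 \cdot 0 \cdot 9 - 4 i \sqrt{7}}{\left(108 + 127\right)^{2}} = \frac{12 - 0 - 4 i \sqrt{7}}{235^{2}} = \frac{12 + 0 - 4 i \sqrt{7}}{55225} = \left(12 - 4 i \sqrt{7}\right) \frac{1}{55225} = \frac{12}{55225} - \frac{4 i \sqrt{7}}{55225}$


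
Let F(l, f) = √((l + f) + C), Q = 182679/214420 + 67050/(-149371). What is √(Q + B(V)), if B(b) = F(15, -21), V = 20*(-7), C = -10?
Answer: √(103371460856136266595 + 1025801099766773232400*I)/16014064910 ≈ 1.4872 + 1.3448*I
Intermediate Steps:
Q = 12910083909/32028129820 (Q = 182679*(1/214420) + 67050*(-1/149371) = 182679/214420 - 67050/149371 = 12910083909/32028129820 ≈ 0.40309)
V = -140
F(l, f) = √(-10 + f + l) (F(l, f) = √((l + f) - 10) = √((f + l) - 10) = √(-10 + f + l))
B(b) = 4*I (B(b) = √(-10 - 21 + 15) = √(-16) = 4*I)
√(Q + B(V)) = √(12910083909/32028129820 + 4*I)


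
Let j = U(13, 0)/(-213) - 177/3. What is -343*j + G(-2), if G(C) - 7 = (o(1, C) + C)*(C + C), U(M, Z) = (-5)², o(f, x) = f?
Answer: 4321399/213 ≈ 20288.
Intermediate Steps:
U(M, Z) = 25
G(C) = 7 + 2*C*(1 + C) (G(C) = 7 + (1 + C)*(C + C) = 7 + (1 + C)*(2*C) = 7 + 2*C*(1 + C))
j = -12592/213 (j = 25/(-213) - 177/3 = 25*(-1/213) - 177*⅓ = -25/213 - 59 = -12592/213 ≈ -59.117)
-343*j + G(-2) = -343*(-12592/213) + (7 + 2*(-2) + 2*(-2)²) = 4319056/213 + (7 - 4 + 2*4) = 4319056/213 + (7 - 4 + 8) = 4319056/213 + 11 = 4321399/213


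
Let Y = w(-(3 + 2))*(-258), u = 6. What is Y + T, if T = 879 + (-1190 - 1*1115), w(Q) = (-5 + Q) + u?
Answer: -394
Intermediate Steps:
w(Q) = 1 + Q (w(Q) = (-5 + Q) + 6 = 1 + Q)
T = -1426 (T = 879 + (-1190 - 1115) = 879 - 2305 = -1426)
Y = 1032 (Y = (1 - (3 + 2))*(-258) = (1 - 1*5)*(-258) = (1 - 5)*(-258) = -4*(-258) = 1032)
Y + T = 1032 - 1426 = -394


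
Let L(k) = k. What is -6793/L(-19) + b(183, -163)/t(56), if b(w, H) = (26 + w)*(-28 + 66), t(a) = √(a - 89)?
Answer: 6793/19 - 722*I*√33/3 ≈ 357.53 - 1382.5*I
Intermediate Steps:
t(a) = √(-89 + a)
b(w, H) = 988 + 38*w (b(w, H) = (26 + w)*38 = 988 + 38*w)
-6793/L(-19) + b(183, -163)/t(56) = -6793/(-19) + (988 + 38*183)/(√(-89 + 56)) = -6793*(-1/19) + (988 + 6954)/(√(-33)) = 6793/19 + 7942/((I*√33)) = 6793/19 + 7942*(-I*√33/33) = 6793/19 - 722*I*√33/3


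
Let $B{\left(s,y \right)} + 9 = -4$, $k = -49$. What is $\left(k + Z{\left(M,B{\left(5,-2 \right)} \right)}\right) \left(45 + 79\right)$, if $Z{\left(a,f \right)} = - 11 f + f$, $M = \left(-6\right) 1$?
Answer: $10044$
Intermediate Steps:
$B{\left(s,y \right)} = -13$ ($B{\left(s,y \right)} = -9 - 4 = -13$)
$M = -6$
$Z{\left(a,f \right)} = - 10 f$
$\left(k + Z{\left(M,B{\left(5,-2 \right)} \right)}\right) \left(45 + 79\right) = \left(-49 - -130\right) \left(45 + 79\right) = \left(-49 + 130\right) 124 = 81 \cdot 124 = 10044$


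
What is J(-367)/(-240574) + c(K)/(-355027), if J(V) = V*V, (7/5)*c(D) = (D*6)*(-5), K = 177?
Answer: -328340381521/597871858486 ≈ -0.54918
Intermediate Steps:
c(D) = -150*D/7 (c(D) = 5*((D*6)*(-5))/7 = 5*((6*D)*(-5))/7 = 5*(-30*D)/7 = -150*D/7)
J(V) = V²
J(-367)/(-240574) + c(K)/(-355027) = (-367)²/(-240574) - 150/7*177/(-355027) = 134689*(-1/240574) - 26550/7*(-1/355027) = -134689/240574 + 26550/2485189 = -328340381521/597871858486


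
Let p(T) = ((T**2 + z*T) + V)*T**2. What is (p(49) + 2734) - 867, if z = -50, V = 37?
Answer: -26945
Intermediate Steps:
p(T) = T**2*(37 + T**2 - 50*T) (p(T) = ((T**2 - 50*T) + 37)*T**2 = (37 + T**2 - 50*T)*T**2 = T**2*(37 + T**2 - 50*T))
(p(49) + 2734) - 867 = (49**2*(37 + 49**2 - 50*49) + 2734) - 867 = (2401*(37 + 2401 - 2450) + 2734) - 867 = (2401*(-12) + 2734) - 867 = (-28812 + 2734) - 867 = -26078 - 867 = -26945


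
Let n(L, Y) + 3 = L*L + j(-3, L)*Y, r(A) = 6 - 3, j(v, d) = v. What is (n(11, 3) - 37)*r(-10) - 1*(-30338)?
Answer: 30554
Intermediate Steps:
r(A) = 3
n(L, Y) = -3 + L**2 - 3*Y (n(L, Y) = -3 + (L*L - 3*Y) = -3 + (L**2 - 3*Y) = -3 + L**2 - 3*Y)
(n(11, 3) - 37)*r(-10) - 1*(-30338) = ((-3 + 11**2 - 3*3) - 37)*3 - 1*(-30338) = ((-3 + 121 - 9) - 37)*3 + 30338 = (109 - 37)*3 + 30338 = 72*3 + 30338 = 216 + 30338 = 30554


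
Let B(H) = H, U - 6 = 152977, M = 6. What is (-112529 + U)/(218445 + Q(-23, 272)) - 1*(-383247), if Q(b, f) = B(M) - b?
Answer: 41864772766/109237 ≈ 3.8325e+5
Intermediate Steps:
U = 152983 (U = 6 + 152977 = 152983)
Q(b, f) = 6 - b
(-112529 + U)/(218445 + Q(-23, 272)) - 1*(-383247) = (-112529 + 152983)/(218445 + (6 - 1*(-23))) - 1*(-383247) = 40454/(218445 + (6 + 23)) + 383247 = 40454/(218445 + 29) + 383247 = 40454/218474 + 383247 = 40454*(1/218474) + 383247 = 20227/109237 + 383247 = 41864772766/109237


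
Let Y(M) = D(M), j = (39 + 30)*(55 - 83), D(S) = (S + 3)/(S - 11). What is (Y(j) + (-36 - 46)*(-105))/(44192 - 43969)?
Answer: 16731159/433289 ≈ 38.614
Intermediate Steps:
D(S) = (3 + S)/(-11 + S)
j = -1932 (j = 69*(-28) = -1932)
Y(M) = (3 + M)/(-11 + M)
(Y(j) + (-36 - 46)*(-105))/(44192 - 43969) = ((3 - 1932)/(-11 - 1932) + (-36 - 46)*(-105))/(44192 - 43969) = (-1929/(-1943) - 82*(-105))/223 = (-1/1943*(-1929) + 8610)*(1/223) = (1929/1943 + 8610)*(1/223) = (16731159/1943)*(1/223) = 16731159/433289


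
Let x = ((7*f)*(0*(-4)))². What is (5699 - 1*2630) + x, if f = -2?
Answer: 3069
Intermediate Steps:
x = 0 (x = ((7*(-2))*(0*(-4)))² = (-14*0)² = 0² = 0)
(5699 - 1*2630) + x = (5699 - 1*2630) + 0 = (5699 - 2630) + 0 = 3069 + 0 = 3069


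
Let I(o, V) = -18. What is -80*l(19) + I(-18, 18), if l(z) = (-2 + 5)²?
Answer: -738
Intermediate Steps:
l(z) = 9 (l(z) = 3² = 9)
-80*l(19) + I(-18, 18) = -80*9 - 18 = -720 - 18 = -738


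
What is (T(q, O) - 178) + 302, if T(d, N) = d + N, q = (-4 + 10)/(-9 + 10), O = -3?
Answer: 127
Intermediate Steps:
q = 6 (q = 6/1 = 6*1 = 6)
T(d, N) = N + d
(T(q, O) - 178) + 302 = ((-3 + 6) - 178) + 302 = (3 - 178) + 302 = -175 + 302 = 127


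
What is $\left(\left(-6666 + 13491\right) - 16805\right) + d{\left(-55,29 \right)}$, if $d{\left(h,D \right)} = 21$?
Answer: $-9959$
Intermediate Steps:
$\left(\left(-6666 + 13491\right) - 16805\right) + d{\left(-55,29 \right)} = \left(\left(-6666 + 13491\right) - 16805\right) + 21 = \left(6825 - 16805\right) + 21 = -9980 + 21 = -9959$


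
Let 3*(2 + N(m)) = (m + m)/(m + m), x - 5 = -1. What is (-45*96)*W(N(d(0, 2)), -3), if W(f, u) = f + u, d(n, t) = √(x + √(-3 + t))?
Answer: 20160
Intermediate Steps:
x = 4 (x = 5 - 1 = 4)
d(n, t) = √(4 + √(-3 + t))
N(m) = -5/3 (N(m) = -2 + ((m + m)/(m + m))/3 = -2 + ((2*m)/((2*m)))/3 = -2 + ((2*m)*(1/(2*m)))/3 = -2 + (⅓)*1 = -2 + ⅓ = -5/3)
(-45*96)*W(N(d(0, 2)), -3) = (-45*96)*(-5/3 - 3) = -4320*(-14/3) = 20160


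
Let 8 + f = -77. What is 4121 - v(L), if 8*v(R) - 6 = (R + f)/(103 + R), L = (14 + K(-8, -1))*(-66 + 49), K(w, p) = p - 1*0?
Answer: 1944605/472 ≈ 4119.9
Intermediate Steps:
K(w, p) = p (K(w, p) = p + 0 = p)
f = -85 (f = -8 - 77 = -85)
L = -221 (L = (14 - 1)*(-66 + 49) = 13*(-17) = -221)
v(R) = ¾ + (-85 + R)/(8*(103 + R)) (v(R) = ¾ + ((R - 85)/(103 + R))/8 = ¾ + ((-85 + R)/(103 + R))/8 = ¾ + (-85 + R)/(8*(103 + R)))
4121 - v(L) = 4121 - (533 + 7*(-221))/(8*(103 - 221)) = 4121 - (533 - 1547)/(8*(-118)) = 4121 - (-1)*(-1014)/(8*118) = 4121 - 1*507/472 = 4121 - 507/472 = 1944605/472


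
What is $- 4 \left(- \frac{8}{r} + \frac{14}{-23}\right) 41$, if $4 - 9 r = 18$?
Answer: $- \frac{119720}{161} \approx -743.6$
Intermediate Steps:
$r = - \frac{14}{9}$ ($r = \frac{4}{9} - 2 = - \frac{14}{9} \approx -1.5556$)
$- 4 \left(- \frac{8}{r} + \frac{14}{-23}\right) 41 = - 4 \left(- \frac{8}{- \frac{14}{9}} + \frac{14}{-23}\right) 41 = - 4 \left(\left(-8\right) \left(- \frac{9}{14}\right) + 14 \left(- \frac{1}{23}\right)\right) 41 = - 4 \left(\frac{36}{7} - \frac{14}{23}\right) 41 = \left(-4\right) \frac{730}{161} \cdot 41 = \left(- \frac{2920}{161}\right) 41 = - \frac{119720}{161}$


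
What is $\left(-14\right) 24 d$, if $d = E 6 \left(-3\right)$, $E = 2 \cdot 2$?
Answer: $24192$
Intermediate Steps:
$E = 4$
$d = -72$ ($d = 4 \cdot 6 \left(-3\right) = 24 \left(-3\right) = -72$)
$\left(-14\right) 24 d = \left(-14\right) 24 \left(-72\right) = \left(-336\right) \left(-72\right) = 24192$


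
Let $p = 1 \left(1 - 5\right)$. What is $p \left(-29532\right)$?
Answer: $118128$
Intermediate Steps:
$p = -4$ ($p = 1 \left(-4\right) = -4$)
$p \left(-29532\right) = \left(-4\right) \left(-29532\right) = 118128$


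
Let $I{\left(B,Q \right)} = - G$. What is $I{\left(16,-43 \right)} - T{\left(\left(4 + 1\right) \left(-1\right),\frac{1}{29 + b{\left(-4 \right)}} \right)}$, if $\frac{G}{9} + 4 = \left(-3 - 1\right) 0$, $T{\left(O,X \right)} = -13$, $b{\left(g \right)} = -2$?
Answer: $49$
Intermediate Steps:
$G = -36$ ($G = -36 + 9 \left(-3 - 1\right) 0 = -36 + 9 \left(\left(-4\right) 0\right) = -36 + 9 \cdot 0 = -36 + 0 = -36$)
$I{\left(B,Q \right)} = 36$ ($I{\left(B,Q \right)} = \left(-1\right) \left(-36\right) = 36$)
$I{\left(16,-43 \right)} - T{\left(\left(4 + 1\right) \left(-1\right),\frac{1}{29 + b{\left(-4 \right)}} \right)} = 36 - -13 = 36 + 13 = 49$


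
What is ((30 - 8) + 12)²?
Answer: 1156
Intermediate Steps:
((30 - 8) + 12)² = (22 + 12)² = 34² = 1156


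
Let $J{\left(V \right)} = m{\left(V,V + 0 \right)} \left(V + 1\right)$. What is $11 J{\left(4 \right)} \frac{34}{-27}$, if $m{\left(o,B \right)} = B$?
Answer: $- \frac{7480}{27} \approx -277.04$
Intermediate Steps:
$J{\left(V \right)} = V \left(1 + V\right)$ ($J{\left(V \right)} = \left(V + 0\right) \left(V + 1\right) = V \left(1 + V\right)$)
$11 J{\left(4 \right)} \frac{34}{-27} = 11 \cdot 4 \left(1 + 4\right) \frac{34}{-27} = 11 \cdot 4 \cdot 5 \cdot 34 \left(- \frac{1}{27}\right) = 11 \cdot 20 \left(- \frac{34}{27}\right) = 220 \left(- \frac{34}{27}\right) = - \frac{7480}{27}$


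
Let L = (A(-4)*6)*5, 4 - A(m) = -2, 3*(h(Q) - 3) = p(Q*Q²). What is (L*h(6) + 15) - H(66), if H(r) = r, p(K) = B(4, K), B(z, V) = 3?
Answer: 669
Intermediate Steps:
p(K) = 3
h(Q) = 4 (h(Q) = 3 + (⅓)*3 = 3 + 1 = 4)
A(m) = 6 (A(m) = 4 - 1*(-2) = 4 + 2 = 6)
L = 180 (L = (6*6)*5 = 36*5 = 180)
(L*h(6) + 15) - H(66) = (180*4 + 15) - 1*66 = (720 + 15) - 66 = 735 - 66 = 669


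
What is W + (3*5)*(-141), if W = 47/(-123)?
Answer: -260192/123 ≈ -2115.4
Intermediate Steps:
W = -47/123 (W = 47*(-1/123) = -47/123 ≈ -0.38211)
W + (3*5)*(-141) = -47/123 + (3*5)*(-141) = -47/123 + 15*(-141) = -47/123 - 2115 = -260192/123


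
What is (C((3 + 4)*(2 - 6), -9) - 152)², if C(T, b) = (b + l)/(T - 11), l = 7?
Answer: 35117476/1521 ≈ 23088.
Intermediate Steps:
C(T, b) = (7 + b)/(-11 + T) (C(T, b) = (b + 7)/(T - 11) = (7 + b)/(-11 + T))
(C((3 + 4)*(2 - 6), -9) - 152)² = ((7 - 9)/(-11 + (3 + 4)*(2 - 6)) - 152)² = (-2/(-11 + 7*(-4)) - 152)² = (-2/(-11 - 28) - 152)² = (-2/(-39) - 152)² = (-1/39*(-2) - 152)² = (2/39 - 152)² = (-5926/39)² = 35117476/1521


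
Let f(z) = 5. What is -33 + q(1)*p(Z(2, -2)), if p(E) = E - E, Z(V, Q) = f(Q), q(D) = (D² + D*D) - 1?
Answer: -33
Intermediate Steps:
q(D) = -1 + 2*D² (q(D) = (D² + D²) - 1 = 2*D² - 1 = -1 + 2*D²)
Z(V, Q) = 5
p(E) = 0
-33 + q(1)*p(Z(2, -2)) = -33 + (-1 + 2*1²)*0 = -33 + (-1 + 2*1)*0 = -33 + (-1 + 2)*0 = -33 + 1*0 = -33 + 0 = -33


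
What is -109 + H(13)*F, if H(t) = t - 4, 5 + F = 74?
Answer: 512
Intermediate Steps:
F = 69 (F = -5 + 74 = 69)
H(t) = -4 + t
-109 + H(13)*F = -109 + (-4 + 13)*69 = -109 + 9*69 = -109 + 621 = 512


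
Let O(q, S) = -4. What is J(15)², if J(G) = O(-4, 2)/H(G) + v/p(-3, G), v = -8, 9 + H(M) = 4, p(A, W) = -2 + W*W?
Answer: 725904/1243225 ≈ 0.58389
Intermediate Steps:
p(A, W) = -2 + W²
H(M) = -5 (H(M) = -9 + 4 = -5)
J(G) = ⅘ - 8/(-2 + G²) (J(G) = -4/(-5) - 8/(-2 + G²) = -4*(-⅕) - 8/(-2 + G²) = ⅘ - 8/(-2 + G²))
J(15)² = (4*(-12 + 15²)/(5*(-2 + 15²)))² = (4*(-12 + 225)/(5*(-2 + 225)))² = ((⅘)*213/223)² = ((⅘)*(1/223)*213)² = (852/1115)² = 725904/1243225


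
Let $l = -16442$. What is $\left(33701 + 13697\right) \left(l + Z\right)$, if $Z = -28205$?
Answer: $-2116178506$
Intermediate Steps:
$\left(33701 + 13697\right) \left(l + Z\right) = \left(33701 + 13697\right) \left(-16442 - 28205\right) = 47398 \left(-44647\right) = -2116178506$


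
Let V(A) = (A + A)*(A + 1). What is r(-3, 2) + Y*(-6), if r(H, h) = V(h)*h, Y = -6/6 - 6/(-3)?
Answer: 18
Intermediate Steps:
Y = 1 (Y = -6*⅙ - 6*(-⅓) = -1 + 2 = 1)
V(A) = 2*A*(1 + A) (V(A) = (2*A)*(1 + A) = 2*A*(1 + A))
r(H, h) = 2*h²*(1 + h) (r(H, h) = (2*h*(1 + h))*h = 2*h²*(1 + h))
r(-3, 2) + Y*(-6) = 2*2²*(1 + 2) + 1*(-6) = 2*4*3 - 6 = 24 - 6 = 18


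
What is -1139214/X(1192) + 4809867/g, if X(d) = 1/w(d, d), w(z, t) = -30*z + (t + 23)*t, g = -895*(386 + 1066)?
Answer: -697057037430513689/433180 ≈ -1.6092e+12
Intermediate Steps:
g = -1299540 (g = -895*1452 = -1299540)
w(z, t) = -30*z + t*(23 + t) (w(z, t) = -30*z + (23 + t)*t = -30*z + t*(23 + t))
X(d) = 1/(d² - 7*d) (X(d) = 1/(d² - 30*d + 23*d) = 1/(d² - 7*d))
-1139214/X(1192) + 4809867/g = -1139214/(1/(1192*(-7 + 1192))) + 4809867/(-1299540) = -1139214/((1/1192)/1185) + 4809867*(-1/1299540) = -1139214/((1/1192)*(1/1185)) - 1603289/433180 = -1139214/1/1412520 - 1603289/433180 = -1139214*1412520 - 1603289/433180 = -1609162559280 - 1603289/433180 = -697057037430513689/433180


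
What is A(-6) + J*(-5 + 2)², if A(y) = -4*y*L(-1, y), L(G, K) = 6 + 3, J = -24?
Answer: 0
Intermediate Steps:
L(G, K) = 9
A(y) = -36*y (A(y) = -4*y*9 = -36*y)
A(-6) + J*(-5 + 2)² = -36*(-6) - 24*(-5 + 2)² = 216 - 24*(-3)² = 216 - 24*9 = 216 - 216 = 0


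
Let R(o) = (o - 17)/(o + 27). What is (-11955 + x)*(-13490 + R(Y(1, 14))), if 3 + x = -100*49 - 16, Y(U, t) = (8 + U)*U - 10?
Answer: 227641942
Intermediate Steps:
Y(U, t) = -10 + U*(8 + U) (Y(U, t) = U*(8 + U) - 10 = -10 + U*(8 + U))
R(o) = (-17 + o)/(27 + o)
x = -4919 (x = -3 + (-100*49 - 16) = -3 + (-4900 - 16) = -3 - 4916 = -4919)
(-11955 + x)*(-13490 + R(Y(1, 14))) = (-11955 - 4919)*(-13490 + (-17 + (-10 + 1² + 8*1))/(27 + (-10 + 1² + 8*1))) = -16874*(-13490 + (-17 + (-10 + 1 + 8))/(27 + (-10 + 1 + 8))) = -16874*(-13490 + (-17 - 1)/(27 - 1)) = -16874*(-13490 - 18/26) = -16874*(-13490 + (1/26)*(-18)) = -16874*(-13490 - 9/13) = -16874*(-175379/13) = 227641942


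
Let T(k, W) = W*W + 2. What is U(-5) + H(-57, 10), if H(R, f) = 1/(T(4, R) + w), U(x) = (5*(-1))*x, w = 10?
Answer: 81526/3261 ≈ 25.000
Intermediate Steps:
T(k, W) = 2 + W**2 (T(k, W) = W**2 + 2 = 2 + W**2)
U(x) = -5*x
H(R, f) = 1/(12 + R**2) (H(R, f) = 1/((2 + R**2) + 10) = 1/(12 + R**2))
U(-5) + H(-57, 10) = -5*(-5) + 1/(12 + (-57)**2) = 25 + 1/(12 + 3249) = 25 + 1/3261 = 81526/3261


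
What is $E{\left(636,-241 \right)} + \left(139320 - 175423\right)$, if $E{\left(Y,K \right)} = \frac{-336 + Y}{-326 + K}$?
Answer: $- \frac{6823567}{189} \approx -36104.0$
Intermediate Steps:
$E{\left(Y,K \right)} = \frac{-336 + Y}{-326 + K}$
$E{\left(636,-241 \right)} + \left(139320 - 175423\right) = \frac{-336 + 636}{-326 - 241} + \left(139320 - 175423\right) = \frac{1}{-567} \cdot 300 - 36103 = \left(- \frac{1}{567}\right) 300 - 36103 = - \frac{100}{189} - 36103 = - \frac{6823567}{189}$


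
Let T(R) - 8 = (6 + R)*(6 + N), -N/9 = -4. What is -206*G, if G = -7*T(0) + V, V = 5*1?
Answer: 373890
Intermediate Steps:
N = 36 (N = -9*(-4) = 36)
T(R) = 260 + 42*R (T(R) = 8 + (6 + R)*(6 + 36) = 8 + (6 + R)*42 = 8 + (252 + 42*R) = 260 + 42*R)
V = 5
G = -1815 (G = -7*(260 + 42*0) + 5 = -7*(260 + 0) + 5 = -7*260 + 5 = -1820 + 5 = -1815)
-206*G = -206*(-1815) = 373890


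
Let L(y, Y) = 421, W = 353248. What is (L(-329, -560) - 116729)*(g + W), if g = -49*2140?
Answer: -28889511504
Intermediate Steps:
g = -104860
(L(-329, -560) - 116729)*(g + W) = (421 - 116729)*(-104860 + 353248) = -116308*248388 = -28889511504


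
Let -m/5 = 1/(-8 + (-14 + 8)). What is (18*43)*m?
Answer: 1935/7 ≈ 276.43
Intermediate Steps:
m = 5/14 (m = -5/(-8 + (-14 + 8)) = -5/(-8 - 6) = -5/(-14) = -5*(-1/14) = 5/14 ≈ 0.35714)
(18*43)*m = (18*43)*(5/14) = 774*(5/14) = 1935/7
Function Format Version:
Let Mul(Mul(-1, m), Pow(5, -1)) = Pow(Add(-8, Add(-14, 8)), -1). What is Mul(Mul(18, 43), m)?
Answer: Rational(1935, 7) ≈ 276.43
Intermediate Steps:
m = Rational(5, 14) (m = Mul(-5, Pow(Add(-8, Add(-14, 8)), -1)) = Mul(-5, Pow(Add(-8, -6), -1)) = Mul(-5, Pow(-14, -1)) = Mul(-5, Rational(-1, 14)) = Rational(5, 14) ≈ 0.35714)
Mul(Mul(18, 43), m) = Mul(Mul(18, 43), Rational(5, 14)) = Mul(774, Rational(5, 14)) = Rational(1935, 7)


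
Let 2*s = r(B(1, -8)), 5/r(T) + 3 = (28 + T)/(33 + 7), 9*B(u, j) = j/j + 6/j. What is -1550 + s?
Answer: -5135650/3311 ≈ -1551.1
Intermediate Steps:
B(u, j) = ⅑ + 2/(3*j) (B(u, j) = (j/j + 6/j)/9 = (1 + 6/j)/9 = ⅑ + 2/(3*j))
r(T) = 5/(-23/10 + T/40) (r(T) = 5/(-3 + (28 + T)/(33 + 7)) = 5/(-3 + (28 + T)/40) = 5/(-3 + (28 + T)*(1/40)) = 5/(-3 + (7/10 + T/40)) = 5/(-23/10 + T/40))
s = -3600/3311 (s = (200/(-92 + (⅑)*(6 - 8)/(-8)))/2 = (200/(-92 + (⅑)*(-⅛)*(-2)))/2 = (200/(-92 + 1/36))/2 = (200/(-3311/36))/2 = (200*(-36/3311))/2 = (½)*(-7200/3311) = -3600/3311 ≈ -1.0873)
-1550 + s = -1550 - 3600/3311 = -5135650/3311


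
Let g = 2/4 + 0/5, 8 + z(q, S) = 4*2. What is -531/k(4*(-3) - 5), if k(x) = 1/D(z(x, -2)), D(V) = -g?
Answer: 531/2 ≈ 265.50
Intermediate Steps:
z(q, S) = 0 (z(q, S) = -8 + 4*2 = -8 + 8 = 0)
g = ½ (g = 2*(¼) + 0*(⅕) = ½ + 0 = ½ ≈ 0.50000)
D(V) = -½ (D(V) = -1*½ = -½)
k(x) = -2 (k(x) = 1/(-½) = -2)
-531/k(4*(-3) - 5) = -531/(-2) = -531*(-½) = 531/2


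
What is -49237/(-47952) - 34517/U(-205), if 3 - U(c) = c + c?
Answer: -233546329/2829168 ≈ -82.549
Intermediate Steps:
U(c) = 3 - 2*c (U(c) = 3 - (c + c) = 3 - 2*c)
-49237/(-47952) - 34517/U(-205) = -49237/(-47952) - 34517/(3 - 2*(-205)) = -49237*(-1/47952) - 34517/(3 + 410) = 49237/47952 - 34517/413 = 49237/47952 - 34517*1/413 = 49237/47952 - 4931/59 = -233546329/2829168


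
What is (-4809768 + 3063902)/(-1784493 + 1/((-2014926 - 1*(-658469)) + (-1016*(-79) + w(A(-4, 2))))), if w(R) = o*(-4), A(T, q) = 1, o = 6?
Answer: 1114051934461/1138700151491 ≈ 0.97835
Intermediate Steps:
w(R) = -24 (w(R) = 6*(-4) = -24)
(-4809768 + 3063902)/(-1784493 + 1/((-2014926 - 1*(-658469)) + (-1016*(-79) + w(A(-4, 2))))) = (-4809768 + 3063902)/(-1784493 + 1/((-2014926 - 1*(-658469)) + (-1016*(-79) - 24))) = -1745866/(-1784493 + 1/((-2014926 + 658469) + (80264 - 24))) = -1745866/(-1784493 + 1/(-1356457 + 80240)) = -1745866/(-1784493 + 1/(-1276217)) = -1745866/(-1784493 - 1/1276217) = -1745866/(-2277400302982/1276217) = -1745866*(-1276217/2277400302982) = 1114051934461/1138700151491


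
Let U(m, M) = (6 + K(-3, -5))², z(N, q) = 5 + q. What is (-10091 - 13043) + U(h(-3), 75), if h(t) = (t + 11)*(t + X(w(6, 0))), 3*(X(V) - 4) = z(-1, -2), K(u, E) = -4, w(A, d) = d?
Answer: -23130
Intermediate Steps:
X(V) = 5 (X(V) = 4 + (5 - 2)/3 = 4 + (⅓)*3 = 4 + 1 = 5)
h(t) = (5 + t)*(11 + t) (h(t) = (t + 11)*(t + 5) = (11 + t)*(5 + t) = (5 + t)*(11 + t))
U(m, M) = 4 (U(m, M) = (6 - 4)² = 2² = 4)
(-10091 - 13043) + U(h(-3), 75) = (-10091 - 13043) + 4 = -23134 + 4 = -23130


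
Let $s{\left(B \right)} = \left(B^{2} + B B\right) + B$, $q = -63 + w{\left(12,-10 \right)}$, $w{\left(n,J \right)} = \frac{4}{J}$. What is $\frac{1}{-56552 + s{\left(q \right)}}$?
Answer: $- \frac{25}{1214407} \approx -2.0586 \cdot 10^{-5}$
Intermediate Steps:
$q = - \frac{317}{5}$ ($q = -63 + \frac{4}{-10} = -63 + 4 \left(- \frac{1}{10}\right) = -63 - \frac{2}{5} = - \frac{317}{5} \approx -63.4$)
$s{\left(B \right)} = B + 2 B^{2}$ ($s{\left(B \right)} = \left(B^{2} + B^{2}\right) + B = 2 B^{2} + B = B + 2 B^{2}$)
$\frac{1}{-56552 + s{\left(q \right)}} = \frac{1}{-56552 - \frac{317 \left(1 + 2 \left(- \frac{317}{5}\right)\right)}{5}} = \frac{1}{-56552 - \frac{317 \left(1 - \frac{634}{5}\right)}{5}} = \frac{1}{-56552 - - \frac{199393}{25}} = \frac{1}{-56552 + \frac{199393}{25}} = \frac{1}{- \frac{1214407}{25}} = - \frac{25}{1214407}$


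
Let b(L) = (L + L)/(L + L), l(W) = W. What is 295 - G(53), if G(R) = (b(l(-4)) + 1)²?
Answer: 291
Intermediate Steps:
b(L) = 1 (b(L) = (2*L)/((2*L)) = (2*L)*(1/(2*L)) = 1)
G(R) = 4 (G(R) = (1 + 1)² = 2² = 4)
295 - G(53) = 295 - 1*4 = 295 - 4 = 291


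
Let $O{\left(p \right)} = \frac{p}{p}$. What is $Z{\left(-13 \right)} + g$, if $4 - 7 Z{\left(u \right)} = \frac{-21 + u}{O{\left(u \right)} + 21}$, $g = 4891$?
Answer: $\frac{376668}{77} \approx 4891.8$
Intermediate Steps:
$O{\left(p \right)} = 1$
$Z{\left(u \right)} = \frac{109}{154} - \frac{u}{154}$ ($Z{\left(u \right)} = \frac{4}{7} - \frac{\left(-21 + u\right) \frac{1}{1 + 21}}{7} = \frac{4}{7} - \frac{\left(-21 + u\right) \frac{1}{22}}{7} = \frac{4}{7} - \frac{- \frac{21}{22} + \frac{u}{22}}{7} = \frac{4}{7} - \left(- \frac{3}{22} + \frac{u}{154}\right) = \frac{109}{154} - \frac{u}{154}$)
$Z{\left(-13 \right)} + g = \left(\frac{109}{154} - - \frac{13}{154}\right) + 4891 = \left(\frac{109}{154} + \frac{13}{154}\right) + 4891 = \frac{61}{77} + 4891 = \frac{376668}{77}$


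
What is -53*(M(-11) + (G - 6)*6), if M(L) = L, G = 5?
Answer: 901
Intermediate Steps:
-53*(M(-11) + (G - 6)*6) = -53*(-11 + (5 - 6)*6) = -53*(-11 - 1*6) = -53*(-11 - 6) = -53*(-17) = 901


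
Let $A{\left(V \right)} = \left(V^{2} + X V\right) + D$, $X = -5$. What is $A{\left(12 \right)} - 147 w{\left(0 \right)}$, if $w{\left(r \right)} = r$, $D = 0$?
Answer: $84$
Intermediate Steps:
$A{\left(V \right)} = V^{2} - 5 V$ ($A{\left(V \right)} = \left(V^{2} - 5 V\right) + 0 = V^{2} - 5 V$)
$A{\left(12 \right)} - 147 w{\left(0 \right)} = 12 \left(-5 + 12\right) - 0 = 12 \cdot 7 + 0 = 84 + 0 = 84$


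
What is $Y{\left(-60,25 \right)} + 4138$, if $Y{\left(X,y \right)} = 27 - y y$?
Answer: $3540$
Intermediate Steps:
$Y{\left(X,y \right)} = 27 - y^{2}$
$Y{\left(-60,25 \right)} + 4138 = \left(27 - 25^{2}\right) + 4138 = \left(27 - 625\right) + 4138 = -598 + 4138 = 3540$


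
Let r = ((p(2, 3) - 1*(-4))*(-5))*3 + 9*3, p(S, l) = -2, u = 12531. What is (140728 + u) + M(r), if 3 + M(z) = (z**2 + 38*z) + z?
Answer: 153148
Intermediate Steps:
r = -3 (r = ((-2 - 1*(-4))*(-5))*3 + 9*3 = ((-2 + 4)*(-5))*3 + 27 = (2*(-5))*3 + 27 = -10*3 + 27 = -30 + 27 = -3)
M(z) = -3 + z**2 + 39*z (M(z) = -3 + ((z**2 + 38*z) + z) = -3 + (z**2 + 39*z) = -3 + z**2 + 39*z)
(140728 + u) + M(r) = (140728 + 12531) + (-3 + (-3)**2 + 39*(-3)) = 153259 + (-3 + 9 - 117) = 153259 - 111 = 153148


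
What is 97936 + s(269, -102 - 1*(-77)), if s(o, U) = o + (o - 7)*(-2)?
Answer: 97681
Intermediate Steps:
s(o, U) = 14 - o (s(o, U) = o + (-7 + o)*(-2) = o + (14 - 2*o) = 14 - o)
97936 + s(269, -102 - 1*(-77)) = 97936 + (14 - 1*269) = 97936 + (14 - 269) = 97936 - 255 = 97681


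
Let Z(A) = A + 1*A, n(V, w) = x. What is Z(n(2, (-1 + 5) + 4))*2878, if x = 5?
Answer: 28780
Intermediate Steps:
n(V, w) = 5
Z(A) = 2*A (Z(A) = A + A = 2*A)
Z(n(2, (-1 + 5) + 4))*2878 = (2*5)*2878 = 10*2878 = 28780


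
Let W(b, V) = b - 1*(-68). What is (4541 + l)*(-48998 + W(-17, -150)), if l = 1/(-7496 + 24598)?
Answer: -3801232977301/17102 ≈ -2.2227e+8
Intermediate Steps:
W(b, V) = 68 + b (W(b, V) = b + 68 = 68 + b)
l = 1/17102 ≈ 5.8473e-5
(4541 + l)*(-48998 + W(-17, -150)) = (4541 + 1/17102)*(-48998 + (68 - 17)) = 77660183*(-48998 + 51)/17102 = (77660183/17102)*(-48947) = -3801232977301/17102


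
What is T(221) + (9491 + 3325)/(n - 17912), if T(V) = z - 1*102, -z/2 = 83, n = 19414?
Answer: -194860/751 ≈ -259.47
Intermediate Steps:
z = -166 (z = -2*83 = -166)
T(V) = -268 (T(V) = -166 - 1*102 = -166 - 102 = -268)
T(221) + (9491 + 3325)/(n - 17912) = -268 + (9491 + 3325)/(19414 - 17912) = -268 + 12816/1502 = -268 + 12816*(1/1502) = -268 + 6408/751 = -194860/751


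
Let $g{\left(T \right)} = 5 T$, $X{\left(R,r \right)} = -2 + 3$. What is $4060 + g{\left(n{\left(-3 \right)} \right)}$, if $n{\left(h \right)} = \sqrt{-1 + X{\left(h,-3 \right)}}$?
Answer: $4060$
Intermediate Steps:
$X{\left(R,r \right)} = 1$
$n{\left(h \right)} = 0$ ($n{\left(h \right)} = \sqrt{-1 + 1} = \sqrt{0} = 0$)
$4060 + g{\left(n{\left(-3 \right)} \right)} = 4060 + 5 \cdot 0 = 4060 + 0 = 4060$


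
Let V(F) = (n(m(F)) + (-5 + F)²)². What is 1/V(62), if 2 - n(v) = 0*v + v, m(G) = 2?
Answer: 1/10556001 ≈ 9.4733e-8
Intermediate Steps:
n(v) = 2 - v (n(v) = 2 - (0*v + v) = 2 - (0 + v) = 2 - v)
V(F) = (-5 + F)⁴ (V(F) = ((2 - 1*2) + (-5 + F)²)² = ((2 - 2) + (-5 + F)²)² = (0 + (-5 + F)²)² = ((-5 + F)²)² = (-5 + F)⁴)
1/V(62) = 1/((-5 + 62)⁴) = 1/(57⁴) = 1/10556001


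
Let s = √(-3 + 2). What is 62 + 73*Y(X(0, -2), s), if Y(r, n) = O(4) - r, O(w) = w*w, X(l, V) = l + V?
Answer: 1376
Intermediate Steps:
X(l, V) = V + l
s = I (s = √(-1) = I ≈ 1.0*I)
O(w) = w²
Y(r, n) = 16 - r (Y(r, n) = 4² - r = 16 - r)
62 + 73*Y(X(0, -2), s) = 62 + 73*(16 - (-2 + 0)) = 62 + 73*(16 - 1*(-2)) = 62 + 73*(16 + 2) = 62 + 73*18 = 62 + 1314 = 1376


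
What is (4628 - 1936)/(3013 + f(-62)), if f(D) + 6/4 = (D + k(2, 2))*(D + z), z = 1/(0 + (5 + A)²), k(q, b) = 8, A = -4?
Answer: 5384/12611 ≈ 0.42693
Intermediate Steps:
z = 1 (z = 1/(0 + (5 - 4)²) = 1/(0 + 1²) = 1/(0 + 1) = 1/1 = 1)
f(D) = -3/2 + (1 + D)*(8 + D) (f(D) = -3/2 + (D + 8)*(D + 1) = -3/2 + (8 + D)*(1 + D) = -3/2 + (1 + D)*(8 + D))
(4628 - 1936)/(3013 + f(-62)) = (4628 - 1936)/(3013 + (13/2 + (-62)² + 9*(-62))) = 2692/(3013 + (13/2 + 3844 - 558)) = 2692/(3013 + 6585/2) = 2692/(12611/2) = 2692*(2/12611) = 5384/12611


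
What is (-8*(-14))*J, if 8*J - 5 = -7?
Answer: -28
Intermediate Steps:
J = -1/4 (J = 5/8 + (1/8)*(-7) = 5/8 - 7/8 = -1/4 ≈ -0.25000)
(-8*(-14))*J = -8*(-14)*(-1/4) = 112*(-1/4) = -28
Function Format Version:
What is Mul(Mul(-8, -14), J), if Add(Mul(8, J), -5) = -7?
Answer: -28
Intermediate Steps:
J = Rational(-1, 4) (J = Add(Rational(5, 8), Mul(Rational(1, 8), -7)) = Add(Rational(5, 8), Rational(-7, 8)) = Rational(-1, 4) ≈ -0.25000)
Mul(Mul(-8, -14), J) = Mul(Mul(-8, -14), Rational(-1, 4)) = Mul(112, Rational(-1, 4)) = -28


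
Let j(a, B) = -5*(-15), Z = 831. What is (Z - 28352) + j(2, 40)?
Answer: -27446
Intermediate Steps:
j(a, B) = 75
(Z - 28352) + j(2, 40) = (831 - 28352) + 75 = -27521 + 75 = -27446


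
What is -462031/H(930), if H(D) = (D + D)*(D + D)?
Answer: -462031/3459600 ≈ -0.13355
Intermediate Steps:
H(D) = 4*D² (H(D) = (2*D)*(2*D) = 4*D²)
-462031/H(930) = -462031/(4*930²) = -462031/(4*864900) = -462031/3459600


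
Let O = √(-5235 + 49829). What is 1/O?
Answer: √44594/44594 ≈ 0.0047355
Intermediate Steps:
O = √44594 ≈ 211.17
1/O = 1/(√44594) = √44594/44594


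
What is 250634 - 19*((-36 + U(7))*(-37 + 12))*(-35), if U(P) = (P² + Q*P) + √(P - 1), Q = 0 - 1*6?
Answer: 732759 - 16625*√6 ≈ 6.9204e+5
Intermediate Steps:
Q = -6 (Q = 0 - 6 = -6)
U(P) = P² + √(-1 + P) - 6*P (U(P) = (P² - 6*P) + √(P - 1) = (P² - 6*P) + √(-1 + P) = P² + √(-1 + P) - 6*P)
250634 - 19*((-36 + U(7))*(-37 + 12))*(-35) = 250634 - 19*((-36 + (7² + √(-1 + 7) - 6*7))*(-37 + 12))*(-35) = 250634 - 19*((-36 + (49 + √6 - 42))*(-25))*(-35) = 250634 - 19*((-36 + (7 + √6))*(-25))*(-35) = 250634 - 19*((-29 + √6)*(-25))*(-35) = 250634 - 19*(725 - 25*√6)*(-35) = 250634 - (13775 - 475*√6)*(-35) = 250634 - (-482125 + 16625*√6) = 250634 + (482125 - 16625*√6) = 732759 - 16625*√6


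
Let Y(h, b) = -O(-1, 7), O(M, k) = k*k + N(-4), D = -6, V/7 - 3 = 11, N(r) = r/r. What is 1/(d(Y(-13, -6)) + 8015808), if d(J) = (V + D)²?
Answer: 1/8024272 ≈ 1.2462e-7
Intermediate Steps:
N(r) = 1
V = 98 (V = 21 + 7*11 = 21 + 77 = 98)
O(M, k) = 1 + k² (O(M, k) = k*k + 1 = k² + 1 = 1 + k²)
Y(h, b) = -50 (Y(h, b) = -(1 + 7²) = -(1 + 49) = -1*50 = -50)
d(J) = 8464 (d(J) = (98 - 6)² = 92² = 8464)
1/(d(Y(-13, -6)) + 8015808) = 1/(8464 + 8015808) = 1/8024272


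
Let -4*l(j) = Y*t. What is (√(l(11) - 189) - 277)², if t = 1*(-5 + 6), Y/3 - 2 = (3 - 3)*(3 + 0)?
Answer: (554 - I*√762)²/4 ≈ 76539.0 - 7646.4*I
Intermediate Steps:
Y = 6 (Y = 6 + 3*((3 - 3)*(3 + 0)) = 6 + 3*(0*3) = 6 + 3*0 = 6 + 0 = 6)
t = 1 (t = 1*1 = 1)
l(j) = -3/2
(√(l(11) - 189) - 277)² = (√(-3/2 - 189) - 277)² = (√(-381/2) - 277)² = (I*√762/2 - 277)² = (-277 + I*√762/2)²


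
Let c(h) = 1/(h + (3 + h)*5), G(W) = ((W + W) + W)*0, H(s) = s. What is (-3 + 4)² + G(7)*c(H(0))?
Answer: 1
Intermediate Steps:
G(W) = 0 (G(W) = (2*W + W)*0 = (3*W)*0 = 0)
c(h) = 1/(15 + 6*h) (c(h) = 1/(h + (15 + 5*h)) = 1/(15 + 6*h))
(-3 + 4)² + G(7)*c(H(0)) = (-3 + 4)² + 0*(1/(3*(5 + 2*0))) = 1² + 0*(1/(3*(5 + 0))) = 1 + 0*((⅓)/5) = 1 + 0*((⅓)*(⅕)) = 1 + 0*(1/15) = 1 + 0 = 1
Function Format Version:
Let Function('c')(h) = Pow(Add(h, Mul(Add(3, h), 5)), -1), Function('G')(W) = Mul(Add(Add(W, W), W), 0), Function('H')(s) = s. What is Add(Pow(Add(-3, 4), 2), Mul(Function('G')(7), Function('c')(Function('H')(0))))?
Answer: 1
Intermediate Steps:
Function('G')(W) = 0 (Function('G')(W) = Mul(Add(Mul(2, W), W), 0) = Mul(Mul(3, W), 0) = 0)
Function('c')(h) = Pow(Add(15, Mul(6, h)), -1) (Function('c')(h) = Pow(Add(h, Add(15, Mul(5, h))), -1) = Pow(Add(15, Mul(6, h)), -1))
Add(Pow(Add(-3, 4), 2), Mul(Function('G')(7), Function('c')(Function('H')(0)))) = Add(Pow(Add(-3, 4), 2), Mul(0, Mul(Rational(1, 3), Pow(Add(5, Mul(2, 0)), -1)))) = Add(Pow(1, 2), Mul(0, Mul(Rational(1, 3), Pow(Add(5, 0), -1)))) = Add(1, Mul(0, Mul(Rational(1, 3), Pow(5, -1)))) = Add(1, Mul(0, Mul(Rational(1, 3), Rational(1, 5)))) = Add(1, Mul(0, Rational(1, 15))) = Add(1, 0) = 1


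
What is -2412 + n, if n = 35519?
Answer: 33107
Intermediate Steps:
-2412 + n = -2412 + 35519 = 33107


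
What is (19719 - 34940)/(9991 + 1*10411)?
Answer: -15221/20402 ≈ -0.74605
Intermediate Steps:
(19719 - 34940)/(9991 + 1*10411) = -15221/(9991 + 10411) = -15221/20402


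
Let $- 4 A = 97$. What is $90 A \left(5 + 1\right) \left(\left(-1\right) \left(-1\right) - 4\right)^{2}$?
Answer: $-117855$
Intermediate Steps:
$A = - \frac{97}{4}$ ($A = \left(- \frac{1}{4}\right) 97 = - \frac{97}{4} \approx -24.25$)
$90 A \left(5 + 1\right) \left(\left(-1\right) \left(-1\right) - 4\right)^{2} = 90 \left(- \frac{97}{4}\right) \left(5 + 1\right) \left(\left(-1\right) \left(-1\right) - 4\right)^{2} = - \frac{4365 \cdot 6 \left(1 - 4\right)^{2}}{2} = - \frac{4365 \cdot 6 \left(-3\right)^{2}}{2} = - \frac{4365 \cdot 6 \cdot 9}{2} = \left(- \frac{4365}{2}\right) 54 = -117855$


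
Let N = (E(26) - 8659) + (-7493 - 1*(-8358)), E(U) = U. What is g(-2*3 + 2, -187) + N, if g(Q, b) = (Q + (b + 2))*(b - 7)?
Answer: 28898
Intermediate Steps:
g(Q, b) = (-7 + b)*(2 + Q + b) (g(Q, b) = (Q + (2 + b))*(-7 + b) = (2 + Q + b)*(-7 + b) = (-7 + b)*(2 + Q + b))
N = -7768 (N = (26 - 8659) + (-7493 - 1*(-8358)) = -8633 + (-7493 + 8358) = -8633 + 865 = -7768)
g(-2*3 + 2, -187) + N = (-14 + (-187)**2 - 7*(-2*3 + 2) - 5*(-187) + (-2*3 + 2)*(-187)) - 7768 = (-14 + 34969 - 7*(-6 + 2) + 935 + (-6 + 2)*(-187)) - 7768 = (-14 + 34969 - 7*(-4) + 935 - 4*(-187)) - 7768 = (-14 + 34969 + 28 + 935 + 748) - 7768 = 36666 - 7768 = 28898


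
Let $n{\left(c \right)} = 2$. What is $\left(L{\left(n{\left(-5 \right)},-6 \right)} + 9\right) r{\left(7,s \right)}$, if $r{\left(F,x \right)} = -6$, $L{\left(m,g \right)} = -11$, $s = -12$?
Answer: $12$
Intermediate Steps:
$\left(L{\left(n{\left(-5 \right)},-6 \right)} + 9\right) r{\left(7,s \right)} = \left(-11 + 9\right) \left(-6\right) = \left(-2\right) \left(-6\right) = 12$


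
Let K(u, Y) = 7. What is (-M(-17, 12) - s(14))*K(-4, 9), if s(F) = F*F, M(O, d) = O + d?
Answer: -1337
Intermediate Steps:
s(F) = F²
(-M(-17, 12) - s(14))*K(-4, 9) = (-(-17 + 12) - 1*14²)*7 = (-1*(-5) - 1*196)*7 = (5 - 196)*7 = -191*7 = -1337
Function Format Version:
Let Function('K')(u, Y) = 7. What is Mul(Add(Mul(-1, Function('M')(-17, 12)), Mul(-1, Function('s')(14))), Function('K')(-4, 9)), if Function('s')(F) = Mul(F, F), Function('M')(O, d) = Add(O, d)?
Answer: -1337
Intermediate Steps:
Function('s')(F) = Pow(F, 2)
Mul(Add(Mul(-1, Function('M')(-17, 12)), Mul(-1, Function('s')(14))), Function('K')(-4, 9)) = Mul(Add(Mul(-1, Add(-17, 12)), Mul(-1, Pow(14, 2))), 7) = Mul(Add(Mul(-1, -5), Mul(-1, 196)), 7) = Mul(Add(5, -196), 7) = Mul(-191, 7) = -1337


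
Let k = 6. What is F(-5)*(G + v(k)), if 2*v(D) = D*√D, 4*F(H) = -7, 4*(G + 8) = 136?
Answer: -91/2 - 21*√6/4 ≈ -58.360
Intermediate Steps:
G = 26 (G = -8 + (¼)*136 = -8 + 34 = 26)
F(H) = -7/4 (F(H) = (¼)*(-7) = -7/4)
v(D) = D^(3/2)/2 (v(D) = (D*√D)/2 = D^(3/2)/2)
F(-5)*(G + v(k)) = -7*(26 + 6^(3/2)/2)/4 = -7*(26 + (6*√6)/2)/4 = -7*(26 + 3*√6)/4 = -91/2 - 21*√6/4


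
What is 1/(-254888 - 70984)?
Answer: -1/325872 ≈ -3.0687e-6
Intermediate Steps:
1/(-254888 - 70984) = 1/(-325872) = -1/325872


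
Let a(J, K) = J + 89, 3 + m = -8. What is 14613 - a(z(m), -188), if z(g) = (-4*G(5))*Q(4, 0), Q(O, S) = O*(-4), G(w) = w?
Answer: 14204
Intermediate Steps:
m = -11 (m = -3 - 8 = -11)
Q(O, S) = -4*O
z(g) = 320 (z(g) = (-4*5)*(-4*4) = -20*(-16) = 320)
a(J, K) = 89 + J
14613 - a(z(m), -188) = 14613 - (89 + 320) = 14613 - 1*409 = 14613 - 409 = 14204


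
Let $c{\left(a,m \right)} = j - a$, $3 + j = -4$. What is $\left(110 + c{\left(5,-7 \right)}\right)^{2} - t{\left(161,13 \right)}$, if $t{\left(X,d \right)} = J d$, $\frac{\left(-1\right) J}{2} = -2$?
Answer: $9552$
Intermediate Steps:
$J = 4$ ($J = \left(-2\right) \left(-2\right) = 4$)
$j = -7$ ($j = -3 - 4 = -7$)
$t{\left(X,d \right)} = 4 d$
$c{\left(a,m \right)} = -7 - a$
$\left(110 + c{\left(5,-7 \right)}\right)^{2} - t{\left(161,13 \right)} = \left(110 - 12\right)^{2} - 4 \cdot 13 = \left(110 - 12\right)^{2} - 52 = 98^{2} - 52 = 9604 - 52 = 9552$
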